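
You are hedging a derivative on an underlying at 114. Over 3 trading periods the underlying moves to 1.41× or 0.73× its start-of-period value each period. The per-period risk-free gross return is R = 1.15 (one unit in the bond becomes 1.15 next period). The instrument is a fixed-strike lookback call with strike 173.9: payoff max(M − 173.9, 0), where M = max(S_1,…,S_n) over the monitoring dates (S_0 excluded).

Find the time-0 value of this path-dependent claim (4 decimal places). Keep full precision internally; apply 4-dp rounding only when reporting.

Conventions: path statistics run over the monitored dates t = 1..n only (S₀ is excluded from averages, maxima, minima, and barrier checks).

With p* = (R−d)/(u−d) = 0.6176, sum probability × payoff across the paths and divide by R^3.
Enumerate all 2^3 = 8 price paths (U = up ×1.41, D = down ×0.73); each path with k up-moves has probability p*^k·(1−p*)^(3−k).
DDD: M=83.2200, payoff=0.0000, prob=0.055898
UDD: M=160.7400, payoff=0.0000, prob=0.090296
DUD: M=117.3402, payoff=0.0000, prob=0.090296
UUD: M=226.6434, payoff=52.7434, prob=0.145863
DDU: M=85.6583, payoff=0.0000, prob=0.090296
UDU: M=165.4497, payoff=0.0000, prob=0.145863
DUU: M=165.4497, payoff=0.0000, prob=0.145863
UUU: M=319.5672, payoff=145.6672, prob=0.235625
Price = Σ prob·payoff / R^3 = 42.016125 / 1.520875 = 27.6263

price = 27.6263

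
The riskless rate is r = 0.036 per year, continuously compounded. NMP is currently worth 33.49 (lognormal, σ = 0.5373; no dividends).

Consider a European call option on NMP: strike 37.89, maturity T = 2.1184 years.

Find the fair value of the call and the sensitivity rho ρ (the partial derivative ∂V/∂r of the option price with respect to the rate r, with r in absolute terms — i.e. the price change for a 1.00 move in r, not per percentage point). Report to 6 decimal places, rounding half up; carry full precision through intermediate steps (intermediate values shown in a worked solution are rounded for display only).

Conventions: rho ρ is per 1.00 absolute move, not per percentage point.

σ√T = 0.5373·√2.1184 = 0.782025
d₁ = (ln(S/K) + (r+σ²/2)T) / (σ√T) = (ln(33.49/37.89) + (0.036+0.5373²/2)·2.1184) / 0.782025 = (-0.123440 + 0.382044) / 0.782025 = 0.330685
d₂ = d₁ − σ√T = 0.330685 − 0.782025 = -0.451341
e^{−rT} = 0.926573
N(d₁) = 0.629559,  N(d₂) = 0.325872
Call price V = S·N(d₁) − K·e^{−rT}·N(d₂) = 21.083921 − 11.440668 = 9.643253
ρ = K·T·e^{−rT}·N(d₂) = 24.235911

price = 9.643253
ρ = 24.235911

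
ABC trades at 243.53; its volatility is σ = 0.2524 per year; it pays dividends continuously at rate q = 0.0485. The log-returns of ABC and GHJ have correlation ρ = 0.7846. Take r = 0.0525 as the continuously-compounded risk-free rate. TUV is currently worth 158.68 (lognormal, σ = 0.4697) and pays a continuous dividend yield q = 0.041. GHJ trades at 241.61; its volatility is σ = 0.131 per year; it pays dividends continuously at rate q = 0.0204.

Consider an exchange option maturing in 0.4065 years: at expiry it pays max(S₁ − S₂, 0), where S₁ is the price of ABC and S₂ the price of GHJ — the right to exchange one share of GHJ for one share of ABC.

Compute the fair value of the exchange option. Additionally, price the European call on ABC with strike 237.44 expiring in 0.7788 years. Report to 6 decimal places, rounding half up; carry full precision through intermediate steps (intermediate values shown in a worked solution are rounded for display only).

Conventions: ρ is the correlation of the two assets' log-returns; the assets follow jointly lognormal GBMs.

exchange price = 9.938413
price(ABC call K=237.44) = 23.957592

σ_eff = √(σ₁² + σ₂² − 2ρσ₁σ₂) = √(0.2524² + 0.131² − 2·0.7846·0.2524·0.131) = 0.170241
d₁ = (ln(S₁/S₂) + (q₂ − q₁ + σ_eff²/2)T) / (σ_eff√T) = (ln(243.53/241.61) + (0.0204 − 0.0485 + 0.014491)·0.4065) / 0.108541 = 0.021957
d₂ = d₁ − σ_eff√T = 0.021957 − 0.108541 = -0.086584
N(d₁) = 0.508759,  N(d₂) = 0.465501
V = S₁·e^{−q₁T}·N(d₁) − S₂·e^{−q₂T}·N(d₂) = 121.479291 − 111.540877 = 9.938413
[vanilla: ABC call K=237.44]
σ√T = 0.2524·√0.7788 = 0.222742
d₁ = (ln(S/K) + (r−q+σ²/2)T) / (σ√T) = (ln(243.53/237.44) + (0.0525−0.0485+0.2524²/2)·0.7788) / 0.222742 = (0.025325 + 0.027922) / 0.222742 = 0.239054
d₂ = d₁ − σ√T = 0.239054 − 0.222742 = 0.016312
e^{−rT} = 0.959938
e^{−qT} = 0.962933
N(d₁) = 0.594468,  N(d₂) = 0.506507
price = S·e^{−qT}·N(d₁) − K·e^{−rT}·N(d₂) = 139.404561 − 115.446969 = 23.957592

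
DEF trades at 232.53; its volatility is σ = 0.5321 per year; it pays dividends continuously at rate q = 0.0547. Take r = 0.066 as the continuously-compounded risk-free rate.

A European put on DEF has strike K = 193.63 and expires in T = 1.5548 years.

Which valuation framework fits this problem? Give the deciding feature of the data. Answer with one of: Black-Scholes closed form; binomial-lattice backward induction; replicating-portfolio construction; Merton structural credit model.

framework: Black-Scholes closed form

Key observation: with DEF following a GBM at constant σ and r, the European put struck at 193.63 prices in closed form — nothing here needs a stepwise model or a balance sheet.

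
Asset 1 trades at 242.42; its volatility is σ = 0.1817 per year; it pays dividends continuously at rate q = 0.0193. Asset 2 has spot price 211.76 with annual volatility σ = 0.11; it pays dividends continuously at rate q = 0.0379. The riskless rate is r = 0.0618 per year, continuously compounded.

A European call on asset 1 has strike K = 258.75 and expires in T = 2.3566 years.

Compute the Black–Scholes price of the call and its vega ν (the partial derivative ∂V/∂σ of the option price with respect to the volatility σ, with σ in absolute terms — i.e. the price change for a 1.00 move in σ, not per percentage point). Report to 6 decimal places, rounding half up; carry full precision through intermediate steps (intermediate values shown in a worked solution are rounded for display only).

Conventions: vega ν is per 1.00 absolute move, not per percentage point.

price = 29.428251
ν = 136.974708

σ√T = 0.1817·√2.3566 = 0.278932
d₁ = (ln(S/K) + (r−q+σ²/2)T) / (σ√T) = (ln(242.42/258.75) + (0.0618−0.0193+0.1817²/2)·2.3566) / 0.278932 = (-0.065191 + 0.139057) / 0.278932 = 0.264819
d₂ = d₁ − σ√T = 0.264819 − 0.278932 = -0.014113
e^{−rT} = 0.864471
e^{−qT} = 0.955536
N(d₁) = 0.604425,  N(d₂) = 0.494370
Call price V = S·e^{−qT}·N(d₁) − K·e^{−rT}·N(d₂) = 140.009809 − 110.581558 = 29.428251
φ(d₁) = (1/√(2π))·e^{−d₁²/2} = 0.385196
ν = S·e^{−qT}·φ(d₁)·√T = 136.974708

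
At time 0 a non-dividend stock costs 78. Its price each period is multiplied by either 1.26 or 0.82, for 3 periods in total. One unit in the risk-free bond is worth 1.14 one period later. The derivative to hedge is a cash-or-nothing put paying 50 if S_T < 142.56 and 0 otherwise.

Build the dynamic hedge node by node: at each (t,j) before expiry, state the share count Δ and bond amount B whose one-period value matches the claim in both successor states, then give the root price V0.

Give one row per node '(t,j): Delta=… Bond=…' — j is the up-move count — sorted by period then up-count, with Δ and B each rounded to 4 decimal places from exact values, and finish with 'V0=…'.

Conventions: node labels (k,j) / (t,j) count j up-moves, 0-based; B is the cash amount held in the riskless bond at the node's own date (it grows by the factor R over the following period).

(0,0): Delta=-0.5929 Bond=67.0154
(1,0): Delta=0.0000 Bond=38.4734
(1,1): Delta=-0.7376 Bond=90.6191
(2,0): Delta=0.0000 Bond=43.8596
(2,1): Delta=0.0000 Bond=43.8596
(2,2): Delta=-0.9177 Bond=125.5981
V0=20.7664

The replicating-portfolio and risk-neutral prices coincide; use p* = (1.14−0.82)/(1.26−0.82) = 0.7273 for the latter.
Terminal payoffs: V(3,0)=50.0000, V(3,1)=50.0000, V(3,2)=50.0000, V(3,3)=0.0000
Node (2,0) S=52.4472: V=(p*·50.0000+(1−p*)·50.0000)/1.14=43.8596; Δ=(50.0000−50.0000)/(66.0835−43.0067)=0.0000; B=V−Δ·S=43.8596
Node (2,1) S=80.5896: V=(p*·50.0000+(1−p*)·50.0000)/1.14=43.8596; Δ=(50.0000−50.0000)/(101.5429−66.0835)=0.0000; B=V−Δ·S=43.8596
Node (2,2) S=123.8328: V=(p*·0.0000+(1−p*)·50.0000)/1.14=11.9617; Δ=(0.0000−50.0000)/(156.0293−101.5429)=-0.9177; B=V−Δ·S=125.5981
Node (1,0) S=63.9600: V=(p*·43.8596+(1−p*)·43.8596)/1.14=38.4734; Δ=(43.8596−43.8596)/(80.5896−52.4472)=0.0000; B=V−Δ·S=38.4734
Node (1,1) S=98.2800: V=(p*·11.9617+(1−p*)·43.8596)/1.14=18.1238; Δ=(11.9617−43.8596)/(123.8328−80.5896)=-0.7376; B=V−Δ·S=90.6191
Node (0,0) S=78.0000: V=(p*·18.1238+(1−p*)·38.4734)/1.14=20.7664; Δ=(18.1238−38.4734)/(98.2800−63.9600)=-0.5929; B=V−Δ·S=67.0154
Verification: the root portfolio costs Δ(0,0)·S0 + B(0,0) = 20.7664, matching V0.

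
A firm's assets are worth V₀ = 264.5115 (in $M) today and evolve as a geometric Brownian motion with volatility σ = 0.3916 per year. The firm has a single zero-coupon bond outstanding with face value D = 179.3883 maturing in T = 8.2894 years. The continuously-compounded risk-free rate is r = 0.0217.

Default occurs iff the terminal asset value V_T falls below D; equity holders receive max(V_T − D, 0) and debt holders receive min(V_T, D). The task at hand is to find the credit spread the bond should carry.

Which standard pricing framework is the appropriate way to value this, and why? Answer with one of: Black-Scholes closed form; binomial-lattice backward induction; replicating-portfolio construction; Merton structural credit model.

Key observation: the question is about default risk generated by asset-value dynamics against a debt face of 179.3883 — the structural framework prices exactly that.

framework: Merton structural credit model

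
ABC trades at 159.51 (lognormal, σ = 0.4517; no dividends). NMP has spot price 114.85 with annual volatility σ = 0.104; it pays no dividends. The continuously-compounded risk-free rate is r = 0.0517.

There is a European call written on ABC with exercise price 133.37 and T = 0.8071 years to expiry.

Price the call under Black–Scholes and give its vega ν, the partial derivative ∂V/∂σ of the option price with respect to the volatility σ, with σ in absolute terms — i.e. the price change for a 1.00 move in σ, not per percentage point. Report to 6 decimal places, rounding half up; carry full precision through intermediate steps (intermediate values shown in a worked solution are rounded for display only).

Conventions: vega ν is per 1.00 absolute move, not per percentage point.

price = 42.176558
ν = 43.257695

σ√T = 0.4517·√0.8071 = 0.405802
d₁ = (ln(S/K) + (r+σ²/2)T) / (σ√T) = (ln(159.51/133.37) + (0.0517+0.4517²/2)·0.8071) / 0.405802 = (0.178979 + 0.124065) / 0.405802 = 0.746779
d₂ = d₁ − σ√T = 0.746779 − 0.405802 = 0.340977
e^{−rT} = 0.959132
N(d₁) = 0.772401,  N(d₂) = 0.633440
Call price V = S·N(d₁) − K·e^{−rT}·N(d₂) = 123.205744 − 81.029186 = 42.176558
φ(d₁) = (1/√(2π))·e^{−d₁²/2} = 0.301864
ν = S·φ(d₁)·√T = 43.257695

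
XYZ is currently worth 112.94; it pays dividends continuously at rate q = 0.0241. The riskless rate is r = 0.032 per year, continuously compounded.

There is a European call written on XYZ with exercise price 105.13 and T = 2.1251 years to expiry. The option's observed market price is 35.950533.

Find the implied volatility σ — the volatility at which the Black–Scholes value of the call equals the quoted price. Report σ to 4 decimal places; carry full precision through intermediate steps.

At σ = 0.5357 the Black–Scholes value reproduces the quote:
σ√T = 0.5357·√2.1251 = 0.780929
d₁ = (ln(S/K) + (r−q+σ²/2)T) / (σ√T) = (ln(112.94/105.13) + (0.032−0.0241+0.5357²/2)·2.1251) / 0.780929 = (0.071659 + 0.321713) / 0.780929 = 0.503723
d₂ = d₁ − σ√T = 0.503723 − 0.780929 = -0.277205
e^{−rT} = 0.934257
e^{−qT} = 0.950074
N(d₁) = 0.692772,  N(d₂) = 0.390811
V = S·e^{−qT}·N(d₁) − K·e^{−rT}·N(d₂) = 74.335428 − 38.384895 = 35.950533 (the quoted price), and the Black–Scholes price is strictly increasing in σ, so σ is unique

sigma = 0.5357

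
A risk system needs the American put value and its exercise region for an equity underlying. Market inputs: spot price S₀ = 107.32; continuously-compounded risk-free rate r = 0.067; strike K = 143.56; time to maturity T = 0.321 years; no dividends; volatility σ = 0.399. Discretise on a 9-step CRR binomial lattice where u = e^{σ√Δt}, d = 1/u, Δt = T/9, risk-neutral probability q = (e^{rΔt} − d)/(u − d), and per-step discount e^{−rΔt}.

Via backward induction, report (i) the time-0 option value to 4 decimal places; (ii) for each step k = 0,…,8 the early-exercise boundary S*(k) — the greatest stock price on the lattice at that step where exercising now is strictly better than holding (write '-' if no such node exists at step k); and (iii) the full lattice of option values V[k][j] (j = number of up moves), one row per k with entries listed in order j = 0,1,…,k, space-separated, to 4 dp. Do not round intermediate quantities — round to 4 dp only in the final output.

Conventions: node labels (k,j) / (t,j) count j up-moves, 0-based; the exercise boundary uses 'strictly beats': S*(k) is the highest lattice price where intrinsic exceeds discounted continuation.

price = 36.4090
boundary = - 99.5302 107.3200 99.5302 107.3200 99.5302 107.3200 115.7194 124.7763
tree:
36.4090
44.0298 28.8724
51.2541 36.2400 21.5558
57.9541 44.0298 28.4336 14.6995
64.1678 51.2541 36.2400 20.6708 8.7276
69.9304 57.9541 44.0298 27.9797 13.3741 4.0677
75.2748 64.1678 51.2541 36.2400 19.7554 6.9808 1.1393
80.2312 69.9304 57.9541 44.0298 27.8406 11.6688 2.2705 0.0000
84.8279 75.2748 64.1678 51.2541 36.2400 18.7837 4.5250 0.0000 0.0000
89.0910 80.2312 69.9304 57.9541 44.0298 27.8406 9.0181 0.0000 0.0000 0.0000

Δt=0.03567, u=1.07827, d=0.92742, q=0.49703, disc=e^(-rΔt)=0.99761
k=9 terminal: V=max(K-S,0) → 89.0910 80.2312 69.9304 57.9541 44.0298 27.8406 9.0181 0.0000 0.0000 0.0000
k=8: j=0 S=58.7321 intr=84.8279 cont=84.4853 V=84.8279[EX]; j=1 S=68.2852 intr=75.2748 cont=74.9321 V=75.2748[EX]; j=2 S=79.3922 intr=64.1678 cont=63.8251 V=64.1678[EX]; j=3 S=92.3059 intr=51.2541 cont=50.9115 V=51.2541[EX]; j=4 S=107.3200 intr=36.2400 cont=35.8973 V=36.2400[EX]; j=5 S=124.7763 intr=18.7837 cont=18.4411 V=18.7837[EX]; j=6 S=145.0719 intr=0.0000 cont=4.5250 V=4.5250[hold]; j=7 S=168.6688 intr=0.0000 cont=0.0000 V=0.0000[hold]; j=8 S=196.1038 intr=0.0000 cont=0.0000 V=0.0000[hold]  S*(8)=124.7763
k=7: j=0 S=63.3288 intr=80.2312 cont=79.8886 V=80.2312[EX]; j=1 S=73.6296 intr=69.9304 cont=69.5878 V=69.9304[EX]; j=2 S=85.6059 intr=57.9541 cont=57.6115 V=57.9541[EX]; j=3 S=99.5302 intr=44.0298 cont=43.6871 V=44.0298[EX]; j=4 S=115.7194 intr=27.8406 cont=27.4979 V=27.8406[EX]; j=5 S=134.5419 intr=9.0181 cont=11.6688 V=11.6688[hold]; j=6 S=156.4260 intr=0.0000 cont=2.2705 V=2.2705[hold]; j=7 S=181.8697 intr=0.0000 cont=0.0000 V=0.0000[hold]  S*(7)=115.7194
k=6: j=0 S=68.2852 intr=75.2748 cont=74.9321 V=75.2748[EX]; j=1 S=79.3922 intr=64.1678 cont=63.8251 V=64.1678[EX]; j=2 S=92.3059 intr=51.2541 cont=50.9115 V=51.2541[EX]; j=3 S=107.3200 intr=36.2400 cont=35.8973 V=36.2400[EX]; j=4 S=124.7763 intr=18.7837 cont=19.7554 V=19.7554[hold]; j=5 S=145.0719 intr=0.0000 cont=6.9808 V=6.9808[hold]; j=6 S=168.6688 intr=0.0000 cont=1.1393 V=1.1393[hold]  S*(6)=107.3200
k=5: j=0 S=73.6296 intr=69.9304 cont=69.5878 V=69.9304[EX]; j=1 S=85.6059 intr=57.9541 cont=57.6115 V=57.9541[EX]; j=2 S=99.5302 intr=44.0298 cont=43.6871 V=44.0298[EX]; j=3 S=115.7194 intr=27.8406 cont=27.9797 V=27.9797[hold]; j=4 S=134.5419 intr=9.0181 cont=13.3741 V=13.3741[hold]; j=5 S=156.4260 intr=0.0000 cont=4.0677 V=4.0677[hold]  S*(5)=99.5302
k=4: j=0 S=79.3922 intr=64.1678 cont=63.8251 V=64.1678[EX]; j=1 S=92.3059 intr=51.2541 cont=50.9115 V=51.2541[EX]; j=2 S=107.3200 intr=36.2400 cont=35.9663 V=36.2400[EX]; j=3 S=124.7763 intr=18.7837 cont=20.6708 V=20.6708[hold]; j=4 S=145.0719 intr=0.0000 cont=8.7276 V=8.7276[hold]  S*(4)=107.3200
k=3: j=0 S=85.6059 intr=57.9541 cont=57.6115 V=57.9541[EX]; j=1 S=99.5302 intr=44.0298 cont=43.6871 V=44.0298[EX]; j=2 S=115.7194 intr=27.8406 cont=28.4336 V=28.4336[hold]; j=3 S=134.5419 intr=9.0181 cont=14.6995 V=14.6995[hold]  S*(3)=99.5302
k=2: j=0 S=92.3059 intr=51.2541 cont=50.9115 V=51.2541[EX]; j=1 S=107.3200 intr=36.2400 cont=36.1914 V=36.2400[EX]; j=2 S=124.7763 intr=18.7837 cont=21.5558 V=21.5558[hold]  S*(2)=107.3200
k=1: j=0 S=99.5302 intr=44.0298 cont=43.6871 V=44.0298[EX]; j=1 S=115.7194 intr=27.8406 cont=28.8724 V=28.8724[hold]  S*(1)=99.5302
k=0: j=0 S=107.3200 intr=36.2400 cont=36.4090 V=36.4090[hold]  S*(0)=-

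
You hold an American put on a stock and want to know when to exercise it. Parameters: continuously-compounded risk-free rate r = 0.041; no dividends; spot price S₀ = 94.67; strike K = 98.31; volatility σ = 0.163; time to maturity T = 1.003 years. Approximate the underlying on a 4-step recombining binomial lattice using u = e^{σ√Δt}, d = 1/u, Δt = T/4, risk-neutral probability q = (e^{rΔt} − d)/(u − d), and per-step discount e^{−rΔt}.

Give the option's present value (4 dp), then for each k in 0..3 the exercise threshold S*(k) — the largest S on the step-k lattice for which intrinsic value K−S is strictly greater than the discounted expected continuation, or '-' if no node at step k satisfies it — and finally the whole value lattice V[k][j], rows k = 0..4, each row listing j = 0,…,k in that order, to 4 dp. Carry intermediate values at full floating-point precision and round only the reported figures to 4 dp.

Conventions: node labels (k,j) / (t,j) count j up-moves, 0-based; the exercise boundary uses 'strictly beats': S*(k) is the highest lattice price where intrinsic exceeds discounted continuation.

Δt=0.25075  u=1.08505  d=0.92162  q=0.54284  discount=0.98977
step 4 (expiry): payoffs max(K−S,0) = 30.0101 17.8989 3.6400 0.0000 0.0000
step 3: (k=3,j=0): S=74.1085, K−S=24.2015, hold=23.1959 ⇒ V=24.2015 exercise | (k=3,j=1): S=87.2498, K−S=11.0602, hold=10.0547 ⇒ V=11.0602 exercise | (k=3,j=2): S=102.7213, K−S=0.0000, hold=1.6470 ⇒ V=1.6470 continue | (k=3,j=3): S=120.9363, K−S=0.0000, hold=0.0000 ⇒ V=0.0000 continue  boundary S*=87.2498
step 2: (k=2,j=0): S=80.4111, K−S=17.8989, hold=16.8933 ⇒ V=17.8989 exercise | (k=2,j=1): S=94.6700, K−S=3.6400, hold=5.8895 ⇒ V=5.8895 continue | (k=2,j=2): S=111.4573, K−S=0.0000, hold=0.7453 ⇒ V=0.7453 continue  boundary S*=80.4111
step 1: (k=1,j=0): S=87.2498, K−S=11.0602, hold=11.2633 ⇒ V=11.2633 continue | (k=1,j=1): S=102.7213, K−S=0.0000, hold=3.0654 ⇒ V=3.0654 continue  boundary S*=-
step 0: (k=0,j=0): S=94.6700, K−S=3.6400, hold=6.7435 ⇒ V=6.7435 continue  boundary S*=-

price = 6.7435
boundary = - - 80.4111 87.2498
tree:
6.7435
11.2633 3.0654
17.8989 5.8895 0.7453
24.2015 11.0602 1.6470 0.0000
30.0101 17.8989 3.6400 0.0000 0.0000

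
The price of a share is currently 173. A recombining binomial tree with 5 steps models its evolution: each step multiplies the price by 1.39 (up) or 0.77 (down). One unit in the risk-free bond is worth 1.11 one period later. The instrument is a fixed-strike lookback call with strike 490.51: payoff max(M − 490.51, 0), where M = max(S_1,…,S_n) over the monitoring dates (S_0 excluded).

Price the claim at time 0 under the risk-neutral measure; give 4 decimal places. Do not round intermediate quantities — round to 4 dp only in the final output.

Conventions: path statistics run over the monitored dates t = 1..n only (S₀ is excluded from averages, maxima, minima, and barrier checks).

price = 16.4038

Under the martingale measure an up-move has probability p* = 0.5484; value the claim as the probability-weighted average of per-path payoffs, discounted 5 periods at R = 1.11.
Enumerate all 2^5 = 32 price paths (U = up ×1.39, D = down ×0.77); each path with k up-moves has probability p*^k·(1−p*)^(5−k).
DDDDD: M=133.2100, payoff=0.0000, prob=0.018786
UDDDD: M=240.4700, payoff=0.0000, prob=0.022811
DUDDD: M=185.1619, payoff=0.0000, prob=0.022811
UUDDD: M=334.2533, payoff=0.0000, prob=0.027700
DDUDD: M=142.5747, payoff=0.0000, prob=0.022811
UDUDD: M=257.3750, payoff=0.0000, prob=0.027700
DUUDD: M=257.3750, payoff=0.0000, prob=0.027700
UUUDD: M=464.6121, payoff=0.0000, prob=0.033635
DDDUD: M=133.2100, payoff=0.0000, prob=0.022811
UDDUD: M=240.4700, payoff=0.0000, prob=0.027700
DUDUD: M=198.1788, payoff=0.0000, prob=0.027700
UUDUD: M=357.7513, payoff=0.0000, prob=0.033635
DDUUD: M=198.1788, payoff=0.0000, prob=0.027700
UDUUD: M=357.7513, payoff=0.0000, prob=0.033635
DUUUD: M=357.7513, payoff=0.0000, prob=0.033635
UUUUD: M=645.8108, payoff=155.3008, prob=0.040843
DDDDU: M=133.2100, payoff=0.0000, prob=0.022811
UDDDU: M=240.4700, payoff=0.0000, prob=0.027700
DUDDU: M=185.1619, payoff=0.0000, prob=0.027700
UUDDU: M=334.2533, payoff=0.0000, prob=0.033635
DDUDU: M=152.5977, payoff=0.0000, prob=0.027700
UDUDU: M=275.4685, payoff=0.0000, prob=0.033635
DUUDU: M=275.4685, payoff=0.0000, prob=0.033635
UUUDU: M=497.2743, payoff=6.7643, prob=0.040843
DDDUU: M=152.5977, payoff=0.0000, prob=0.027700
UDDUU: M=275.4685, payoff=0.0000, prob=0.033635
DUDUU: M=275.4685, payoff=0.0000, prob=0.033635
UUDUU: M=497.2743, payoff=6.7643, prob=0.040843
DDUUU: M=275.4685, payoff=0.0000, prob=0.033635
UDUUU: M=497.2743, payoff=6.7643, prob=0.040843
DUUUU: M=497.2743, payoff=6.7643, prob=0.040843
UUUUU: M=897.6770, payoff=407.1670, prob=0.049595
Price = Σ prob·payoff / R^5 = 27.641376 / 1.685058 = 16.4038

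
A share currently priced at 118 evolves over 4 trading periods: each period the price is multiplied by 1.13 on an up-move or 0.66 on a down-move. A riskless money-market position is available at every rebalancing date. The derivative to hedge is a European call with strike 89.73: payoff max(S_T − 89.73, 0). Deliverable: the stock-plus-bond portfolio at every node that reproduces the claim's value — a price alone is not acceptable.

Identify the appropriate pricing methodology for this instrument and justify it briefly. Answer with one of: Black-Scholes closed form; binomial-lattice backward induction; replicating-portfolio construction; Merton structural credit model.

framework: replicating-portfolio construction

Key observation: since the answer must list Δ and B at each node of the 1.13/0.66 lattice on 118, the replicating-portfolio method — solving the two-state system at every node — is the one that applies.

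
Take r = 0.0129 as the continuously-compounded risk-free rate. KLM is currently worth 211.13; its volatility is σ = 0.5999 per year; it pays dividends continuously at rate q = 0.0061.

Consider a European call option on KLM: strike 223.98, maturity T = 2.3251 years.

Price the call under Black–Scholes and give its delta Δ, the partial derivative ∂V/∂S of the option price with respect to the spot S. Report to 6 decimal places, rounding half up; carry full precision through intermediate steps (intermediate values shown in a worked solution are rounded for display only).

σ√T = 0.5999·√2.3251 = 0.914744
d₁ = (ln(S/K) + (r−q+σ²/2)T) / (σ√T) = (ln(211.13/223.98) + (0.0129−0.0061+0.5999²/2)·2.3251) / 0.914744 = (-0.059083 + 0.434189) / 0.914744 = 0.410067
d₂ = d₁ − σ√T = 0.410067 − 0.914744 = -0.504677
e^{−rT} = 0.970452
e^{−qT} = 0.985917
N(d₁) = 0.659122,  N(d₂) = 0.306893
Call price V = S·e^{−qT}·N(d₁) − K·e^{−rT}·N(d₂) = 137.200553 − 66.706753 = 70.493800
Δ = e^{−qT}·N(d₁) = 0.649839

price = 70.493800
Δ = 0.649839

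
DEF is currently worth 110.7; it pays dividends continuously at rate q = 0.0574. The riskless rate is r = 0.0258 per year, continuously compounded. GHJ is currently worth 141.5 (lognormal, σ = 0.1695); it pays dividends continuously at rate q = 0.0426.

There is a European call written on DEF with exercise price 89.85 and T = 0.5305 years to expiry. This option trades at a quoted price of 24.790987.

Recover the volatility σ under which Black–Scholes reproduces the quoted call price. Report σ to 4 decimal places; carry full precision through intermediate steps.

sigma = 0.4735

At σ = 0.4735 the Black–Scholes value reproduces the quote:
σ√T = 0.4735·√0.5305 = 0.344876
d₁ = (ln(S/K) + (r−q+σ²/2)T) / (σ√T) = (ln(110.7/89.85) + (0.0258−0.0574+0.4735²/2)·0.5305) / 0.344876 = (0.208682 + 0.042706) / 0.344876 = 0.728924
d₂ = d₁ − σ√T = 0.728924 − 0.344876 = 0.384048
e^{−rT} = 0.986406
e^{−qT} = 0.970008
N(d₁) = 0.766976,  N(d₂) = 0.649528
V = S·e^{−qT}·N(d₁) − K·e^{−rT}·N(d₂) = 82.357794 − 57.566807 = 24.790987 (the observed quote) — the price is monotone increasing in volatility, hence this σ is the only solution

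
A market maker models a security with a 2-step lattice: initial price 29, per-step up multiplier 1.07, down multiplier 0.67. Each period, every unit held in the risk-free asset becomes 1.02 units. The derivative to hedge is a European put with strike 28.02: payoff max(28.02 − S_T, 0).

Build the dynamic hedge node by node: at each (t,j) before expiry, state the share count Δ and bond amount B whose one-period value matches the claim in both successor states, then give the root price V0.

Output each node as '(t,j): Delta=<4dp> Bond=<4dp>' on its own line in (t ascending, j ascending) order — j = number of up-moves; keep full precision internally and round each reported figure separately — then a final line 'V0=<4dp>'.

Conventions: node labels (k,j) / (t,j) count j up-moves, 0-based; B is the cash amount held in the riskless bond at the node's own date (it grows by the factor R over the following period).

Since d<R<u, set p* = (R−d)/(u−d) = 0.8750; price each node as the discounted p*-expectation of its children.
Expiry values: V(2,0)=15.0019, V(2,1)=7.2299, V(2,2)=0.0000
  t=1,j=0: stock 19.4300 → up 20.7901 (V=7.2299), down 13.0181 (V=15.0019). Price 8.0406; hedge Δ=-1.0000, bond B=27.4706.
  t=1,j=1: stock 31.0300 → up 33.2021 (V=0.0000), down 20.7901 (V=7.2299). Price 0.8860; hedge Δ=-0.5825, bond B=18.9608.
  t=0,j=0: stock 29.0000 → up 31.0300 (V=0.8860), down 19.4300 (V=8.0406). Price 1.7454; hedge Δ=-0.6168, bond B=19.6319.
Verification: the root portfolio costs Δ(0,0)·S0 + B(0,0) = 1.7454, matching V0.

(0,0): Delta=-0.6168 Bond=19.6319
(1,0): Delta=-1.0000 Bond=27.4706
(1,1): Delta=-0.5825 Bond=18.9608
V0=1.7454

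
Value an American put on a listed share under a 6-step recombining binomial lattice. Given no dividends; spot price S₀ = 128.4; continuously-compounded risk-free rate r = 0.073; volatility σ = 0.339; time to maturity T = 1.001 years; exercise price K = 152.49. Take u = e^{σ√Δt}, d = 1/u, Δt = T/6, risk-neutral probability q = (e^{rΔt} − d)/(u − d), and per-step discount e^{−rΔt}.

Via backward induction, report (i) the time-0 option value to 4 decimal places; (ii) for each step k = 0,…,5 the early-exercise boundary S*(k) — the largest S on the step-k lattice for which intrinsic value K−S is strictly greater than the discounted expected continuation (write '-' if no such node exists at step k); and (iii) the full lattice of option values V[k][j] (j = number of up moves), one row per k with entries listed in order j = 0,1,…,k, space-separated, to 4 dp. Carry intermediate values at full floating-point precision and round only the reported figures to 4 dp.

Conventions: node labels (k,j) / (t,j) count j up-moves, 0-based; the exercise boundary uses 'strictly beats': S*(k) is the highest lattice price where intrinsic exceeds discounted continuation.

price = 28.6184
boundary = - 111.7970 97.3409 111.7970 97.3409 111.7970
tree:
28.6184
40.6930 17.6844
55.1491 27.3912 8.7665
67.7359 40.6930 15.2465 2.7401
78.6951 55.1491 25.5919 5.6553 0.0000
88.2373 67.7359 40.6930 11.6720 0.0000 0.0000
96.5456 78.6951 55.1491 24.0900 0.0000 0.0000 0.0000

Δt=0.16683, u=1.14851, d=0.87069, q=0.50954, disc=e^(-rΔt)=0.98790
k=6 terminal: V=max(K-S,0) → 96.5456 78.6951 55.1491 24.0900 0.0000 0.0000 0.0000
k=5: j=0 S=64.2527 intr=88.2373 cont=86.3914 V=88.2373[EX]; j=1 S=84.7541 intr=67.7359 cont=65.8900 V=67.7359[EX]; j=2 S=111.7970 intr=40.6930 cont=38.8471 V=40.6930[EX]; j=3 S=147.4687 intr=5.0213 cont=11.6720 V=11.6720[hold]; j=4 S=194.5222 intr=0.0000 cont=0.0000 V=0.0000[hold]; j=5 S=256.5894 intr=0.0000 cont=0.0000 V=0.0000[hold]  S*(5)=111.7970
k=4: j=0 S=73.7949 intr=78.6951 cont=76.8493 V=78.6951[EX]; j=1 S=97.3409 intr=55.1491 cont=53.3032 V=55.1491[EX]; j=2 S=128.4000 intr=24.0900 cont=25.5919 V=25.5919[hold]; j=3 S=169.3692 intr=0.0000 cont=5.6553 V=5.6553[hold]; j=4 S=223.4107 intr=0.0000 cont=0.0000 V=0.0000[hold]  S*(4)=97.3409
k=3: j=0 S=84.7541 intr=67.7359 cont=65.8900 V=67.7359[EX]; j=1 S=111.7970 intr=40.6930 cont=39.6031 V=40.6930[EX]; j=2 S=147.4687 intr=5.0213 cont=15.2465 V=15.2465[hold]; j=3 S=194.5222 intr=0.0000 cont=2.7401 V=2.7401[hold]  S*(3)=111.7970
k=2: j=0 S=97.3409 intr=55.1491 cont=53.3032 V=55.1491[EX]; j=1 S=128.4000 intr=24.0900 cont=27.3912 V=27.3912[hold]; j=2 S=169.3692 intr=0.0000 cont=8.7665 V=8.7665[hold]  S*(2)=97.3409
k=1: j=0 S=111.7970 intr=40.6930 cont=40.5088 V=40.6930[EX]; j=1 S=147.4687 intr=5.0213 cont=17.6844 V=17.6844[hold]  S*(1)=111.7970
k=0: j=0 S=128.4000 intr=24.0900 cont=28.6184 V=28.6184[hold]  S*(0)=-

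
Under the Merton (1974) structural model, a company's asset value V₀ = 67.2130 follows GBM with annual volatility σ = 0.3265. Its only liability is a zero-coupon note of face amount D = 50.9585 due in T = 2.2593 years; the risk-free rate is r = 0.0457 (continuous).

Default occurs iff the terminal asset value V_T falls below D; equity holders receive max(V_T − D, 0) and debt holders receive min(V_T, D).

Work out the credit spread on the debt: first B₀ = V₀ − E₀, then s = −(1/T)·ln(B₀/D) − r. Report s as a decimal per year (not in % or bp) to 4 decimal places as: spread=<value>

With assets at 67.2130 and a single debt payment of 50.9585 at 2.2593 years:
d₁ = [ln(V₀/D) + (r + σ²/2)T] / (σ√T)
   = [ln(67.2130/50.9585) + (0.0457 + 0.5·0.3265²)·2.2593] / (0.3265·√2.2593)
   = [0.276855 + 0.223673] / 0.490761 = 1.019902
d₂ = d₁ − σ√T = 1.019902 − 0.490761 = 0.529141
N(d₁) = 0.846113,  N(d₂) = 0.701646,  e^(−rT) = 0.901901
E₀ = V₀·N(d₁) − D·e^(−rT)·N(d₂)
   = 67.2130·0.846113 − 50.9585·0.901901·0.701646 = 24.622424
B₀ = V₀ − E₀ = 67.2130 − 24.622424 = 42.590576
spread = −(1/T)·ln(B₀/D) − r = −(1/2.2593)·ln(42.590576/50.9585) − 0.0457 = 0.03369563

spread=0.0337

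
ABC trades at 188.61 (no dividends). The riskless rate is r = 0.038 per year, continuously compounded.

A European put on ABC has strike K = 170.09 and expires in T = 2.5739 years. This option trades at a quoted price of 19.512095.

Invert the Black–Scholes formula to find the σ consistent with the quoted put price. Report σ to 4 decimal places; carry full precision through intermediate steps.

sigma = 0.3139

At σ = 0.3139 the Black–Scholes value reproduces the quote:
σ√T = 0.3139·√2.5739 = 0.503602
d₁ = (ln(S/K) + (r+σ²/2)T) / (σ√T) = (ln(188.61/170.09) + (0.038+0.3139²/2)·2.5739) / 0.503602 = (0.103354 + 0.224616) / 0.503602 = 0.651247
d₂ = d₁ − σ√T = 0.651247 − 0.503602 = 0.147646
e^{−rT} = 0.906823
N(−d₁) = 0.257443,  N(−d₂) = 0.441311
V = K·e^{−rT}·N(−d₂) − S·N(−d₁) = 68.068503 − 48.556408 = 19.512095 (the observed quote) — the price is monotone increasing in volatility, hence this σ is the only solution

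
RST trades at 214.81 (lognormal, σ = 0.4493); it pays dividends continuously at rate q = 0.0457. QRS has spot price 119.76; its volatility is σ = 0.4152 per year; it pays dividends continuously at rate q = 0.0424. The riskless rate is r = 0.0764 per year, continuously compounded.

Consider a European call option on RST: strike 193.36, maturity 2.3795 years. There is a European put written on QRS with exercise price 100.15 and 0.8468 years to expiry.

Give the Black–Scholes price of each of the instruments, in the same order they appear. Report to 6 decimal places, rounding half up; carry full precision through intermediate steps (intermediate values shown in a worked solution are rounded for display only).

price(RST call K=193.36) = 65.202781
price(QRS put K=100.15) = 7.281322

[RST call K=193.36]
σ√T = 0.4493·√2.3795 = 0.693073
d₁ = (ln(S/K) + (r−q+σ²/2)T) / (σ√T) = (ln(214.81/193.36) + (0.0764−0.0457+0.4493²/2)·2.3795) / 0.693073 = (0.105200 + 0.313226) / 0.693073 = 0.603726
d₂ = d₁ − σ√T = 0.603726 − 0.693073 = -0.089348
e^{−rT} = 0.833773
e^{−qT} = 0.896961
N(d₁) = 0.726987,  N(d₂) = 0.464403
price = S·e^{−qT}·N(d₁) − K·e^{−rT}·N(d₂) = 140.073047 − 74.870267 = 65.202781
[QRS put K=100.15]
σ√T = 0.4152·√0.8468 = 0.382074
d₁ = (ln(S/K) + (r−q+σ²/2)T) / (σ√T) = (ln(119.76/100.15) + (0.0764−0.0424+0.4152²/2)·0.8468) / 0.382074 = (0.178821 + 0.101782) / 0.382074 = 0.734418
d₂ = d₁ − σ√T = 0.734418 − 0.382074 = 0.352344
e^{−rT} = 0.937353
e^{−qT} = 0.964733
N(−d₁) = 0.231347,  N(−d₂) = 0.362290
price = K·e^{−rT}·N(−d₂) − S·e^{−qT}·N(−d₁) = 34.010314 − 26.728992 = 7.281322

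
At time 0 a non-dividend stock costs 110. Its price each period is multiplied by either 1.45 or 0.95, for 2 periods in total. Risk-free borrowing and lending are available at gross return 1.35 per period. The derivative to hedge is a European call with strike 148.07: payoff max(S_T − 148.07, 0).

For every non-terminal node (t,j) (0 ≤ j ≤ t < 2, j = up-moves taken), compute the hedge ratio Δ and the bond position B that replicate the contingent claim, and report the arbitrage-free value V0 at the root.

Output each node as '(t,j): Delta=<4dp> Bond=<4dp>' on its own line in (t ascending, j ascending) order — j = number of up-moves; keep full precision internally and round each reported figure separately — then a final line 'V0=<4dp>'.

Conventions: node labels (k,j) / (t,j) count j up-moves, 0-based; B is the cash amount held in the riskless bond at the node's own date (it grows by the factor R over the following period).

(0,0): Delta=0.8686 Bond=-65.7168
(1,0): Delta=0.0661 Bond=-4.8626
(1,1): Delta=1.0000 Bond=-109.6815
V0=29.8254

The replicating-portfolio and risk-neutral prices coincide; use p* = (1.35−0.95)/(1.45−0.95) = 0.8000 for the latter.
Payoffs at expiry: V(2,0)=0.0000, V(2,1)=3.4550, V(2,2)=83.2050
  t=1,j=0: stock 104.5000 → up 151.5250 (V=3.4550), down 99.2750 (V=0.0000). Price 2.0474; hedge Δ=0.0661, bond B=-4.8626.
  t=1,j=1: stock 159.5000 → up 231.2750 (V=83.2050), down 151.5250 (V=3.4550). Price 49.8185; hedge Δ=1.0000, bond B=-109.6815.
  t=0,j=0: stock 110.0000 → up 159.5000 (V=49.8185), down 104.5000 (V=2.0474). Price 29.8254; hedge Δ=0.8686, bond B=-65.7168.
Verification: the root portfolio costs Δ(0,0)·S0 + B(0,0) = 29.8254, matching V0.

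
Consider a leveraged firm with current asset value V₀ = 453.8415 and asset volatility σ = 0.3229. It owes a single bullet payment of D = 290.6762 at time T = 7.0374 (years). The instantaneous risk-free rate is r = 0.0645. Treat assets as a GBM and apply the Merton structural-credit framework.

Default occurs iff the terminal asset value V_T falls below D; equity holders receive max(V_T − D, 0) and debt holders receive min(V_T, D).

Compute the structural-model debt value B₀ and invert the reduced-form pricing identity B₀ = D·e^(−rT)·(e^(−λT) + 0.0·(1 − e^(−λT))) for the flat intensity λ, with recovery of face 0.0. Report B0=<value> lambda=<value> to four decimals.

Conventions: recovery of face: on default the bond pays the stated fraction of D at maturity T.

With assets at 453.8415 and a single debt payment of 290.6762 at 7.0374 years:
d₁ = [ln(V₀/D) + (r + σ²/2)T] / (σ√T)
   = [ln(453.8415/290.6762) + (0.0645 + 0.5·0.3229²)·7.0374] / (0.3229·√7.0374)
   = [0.445538 + 0.820787] / 0.856592 = 1.478329
d₂ = d₁ − σ√T = 1.478329 − 0.856592 = 0.621737
N(d₁) = 0.930340,  N(d₂) = 0.732943,  e^(−rT) = 0.635138
E₀ = V₀·N(d₁) − D·e^(−rT)·N(d₂)
   = 453.8415·0.930340 − 290.6762·0.635138·0.732943 = 286.911391
B₀ = V₀ − E₀ = 453.8415 − 286.911391 = 166.930109
e^(−λT) = (B₀·e^(rT)/D − 0)/(1 − 0) = (166.9301·1.574460/290.6762 − 0)/1 = 0.90418394
λ = −ln(0.90418394)/7.0374 = 0.014312

B0=166.9301 lambda=0.0143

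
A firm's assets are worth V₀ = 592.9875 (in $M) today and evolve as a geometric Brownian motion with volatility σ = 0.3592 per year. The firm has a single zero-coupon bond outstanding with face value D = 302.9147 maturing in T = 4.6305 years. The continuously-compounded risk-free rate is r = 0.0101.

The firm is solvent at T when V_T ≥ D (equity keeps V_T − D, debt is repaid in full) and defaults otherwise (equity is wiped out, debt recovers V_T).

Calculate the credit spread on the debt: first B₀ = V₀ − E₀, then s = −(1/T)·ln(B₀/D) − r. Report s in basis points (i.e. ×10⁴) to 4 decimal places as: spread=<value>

spread=228.8396

Equity is a call on the firm's assets struck at D = 302.9147:
d₁ = [ln(V₀/D) + (r + σ²/2)T] / (σ√T)
   = [ln(592.9875/302.9147) + (0.0101 + 0.5·0.3592²)·4.6305] / (0.3592·√4.6305)
   = [0.671722 + 0.345492] / 0.772948 = 1.316019
d₂ = d₁ − σ√T = 1.316019 − 0.772948 = 0.543071
N(d₁) = 0.905916,  N(d₂) = 0.706460,  e^(−rT) = 0.954309
E₀ = V₀·N(d₁) − D·e^(−rT)·N(d₂)
   = 592.9875·0.905916 − 302.9147·0.954309·0.706460 = 332.977778
B₀ = V₀ − E₀ = 592.9875 − 332.977778 = 260.009722
spread = −(1/T)·ln(B₀/D) − r = −(1/4.6305)·ln(260.009722/302.9147) − 0.0101 = 0.02288396
in basis points: 0.02288396 × 10⁴ = 228.8396 bp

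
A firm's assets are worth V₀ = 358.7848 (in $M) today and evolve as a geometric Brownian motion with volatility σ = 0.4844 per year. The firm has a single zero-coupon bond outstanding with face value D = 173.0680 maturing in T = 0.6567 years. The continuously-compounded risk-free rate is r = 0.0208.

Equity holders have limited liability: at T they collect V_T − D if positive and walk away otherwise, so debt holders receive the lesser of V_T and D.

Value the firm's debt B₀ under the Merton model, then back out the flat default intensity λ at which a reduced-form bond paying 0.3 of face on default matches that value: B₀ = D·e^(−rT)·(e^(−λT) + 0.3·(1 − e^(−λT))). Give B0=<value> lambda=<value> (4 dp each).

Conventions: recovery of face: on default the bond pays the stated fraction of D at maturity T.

B0=169.6399 lambda=0.0138

With assets at 358.7848 and a single debt payment of 173.0680 at 0.6567 years:
d₁ = [ln(V₀/D) + (r + σ²/2)T] / (σ√T)
   = [ln(358.7848/173.0680) + (0.0208 + 0.5·0.4844²)·0.6567] / (0.4844·√0.6567)
   = [0.729038 + 0.090705] / 0.392543 = 2.088286
d₂ = d₁ − σ√T = 2.088286 − 0.392543 = 1.695742
N(d₁) = 0.981614,  N(d₂) = 0.955033,  e^(−rT) = 0.986434
E₀ = V₀·N(d₁) − D·e^(−rT)·N(d₂)
   = 358.7848·0.981614 − 173.0680·0.986434·0.955033 = 189.144924
B₀ = V₀ − E₀ = 358.7848 − 189.144924 = 169.639876
e^(−λT) = (B₀·e^(rT)/D − 0.3)/(1 − 0.3) = (169.6399·1.013753/173.0680 − 0.3)/0.7 = 0.99096119
λ = −ln(0.99096119)/0.6567 = 0.013827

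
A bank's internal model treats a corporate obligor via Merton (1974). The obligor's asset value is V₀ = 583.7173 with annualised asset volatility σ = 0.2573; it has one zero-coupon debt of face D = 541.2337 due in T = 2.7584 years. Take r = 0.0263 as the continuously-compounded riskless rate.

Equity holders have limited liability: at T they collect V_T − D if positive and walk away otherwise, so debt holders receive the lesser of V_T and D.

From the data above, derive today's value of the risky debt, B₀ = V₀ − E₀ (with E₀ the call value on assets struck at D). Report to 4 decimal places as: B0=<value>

Work the structural quantities from V₀ = 583.7173 against face 541.2337:
d₁ = [ln(V₀/D) + (r + σ²/2)T] / (σ√T)
   = [ln(583.7173/541.2337) + (0.0263 + 0.5·0.2573²)·2.7584] / (0.2573·√2.7584)
   = [0.075566 + 0.163853] / 0.427335 = 0.560261
d₂ = d₁ − σ√T = 0.560261 − 0.427335 = 0.132926
N(d₁) = 0.712349,  N(d₂) = 0.552874,  e^(−rT) = 0.930023
E₀ = V₀·N(d₁) − D·e^(−rT)·N(d₂)
   = 583.7173·0.712349 − 541.2337·0.930023·0.552874 = 137.516016
B₀ = V₀ − E₀ = 583.7173 − 137.516016 = 446.201284

B0=446.2013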